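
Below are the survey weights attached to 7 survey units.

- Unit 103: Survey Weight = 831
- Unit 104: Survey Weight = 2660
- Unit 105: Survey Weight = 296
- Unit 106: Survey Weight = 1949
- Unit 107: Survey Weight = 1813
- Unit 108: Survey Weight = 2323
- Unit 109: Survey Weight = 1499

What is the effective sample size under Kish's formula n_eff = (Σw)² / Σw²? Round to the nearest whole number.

6

Σ wᵢ = 11371
Σ wᵢ² = 690561 + 7075600 + 87616 + 3798601 + 3286969 + 5396329 + 2247001 = 22582677
n_eff = 11371² / 22582677 = 129299641 / 22582677 = 5.7256118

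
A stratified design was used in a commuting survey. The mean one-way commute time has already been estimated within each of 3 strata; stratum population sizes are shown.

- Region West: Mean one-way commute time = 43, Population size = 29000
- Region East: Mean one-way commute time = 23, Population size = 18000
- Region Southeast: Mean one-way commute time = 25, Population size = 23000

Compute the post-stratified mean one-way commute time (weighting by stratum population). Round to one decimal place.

Σ Nₕ·x̄ₕ = 2236000
Σ Nₕ = 29000 + 18000 + 23000 = 70000
Overall mean = 2236000 / 70000 = 31.942857

31.9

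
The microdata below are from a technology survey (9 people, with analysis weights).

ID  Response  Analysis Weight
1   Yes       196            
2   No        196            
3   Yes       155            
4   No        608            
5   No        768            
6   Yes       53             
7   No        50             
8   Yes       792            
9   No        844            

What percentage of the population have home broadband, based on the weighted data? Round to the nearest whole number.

33

Sum of weights for 'Yes' = 196 + 155 + 53 + 792 = 1196
Total weight = 196 + 196 + 155 + 608 + 768 + 53 + 50 + 792 + 844 = 3662
Weighted proportion = 1196 / 3662 = 0.32659749 → 32.659749%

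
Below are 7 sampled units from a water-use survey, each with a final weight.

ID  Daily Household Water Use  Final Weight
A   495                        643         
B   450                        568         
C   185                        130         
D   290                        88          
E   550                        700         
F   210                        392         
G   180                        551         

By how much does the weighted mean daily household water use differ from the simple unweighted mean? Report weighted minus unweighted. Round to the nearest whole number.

50

Unweighted sum = 495 + 450 + 185 + 290 + 550 + 210 + 180 = 2360
Unweighted mean = 2360 / 7 = 337.14286
Weighted sum = 1189955
Sum of weights = 643 + 568 + 130 + 88 + 700 + 392 + 551 = 3072
Weighted mean = 1189955 / 3072 = 387.35514
Difference (weighted minus unweighted) = 50.212286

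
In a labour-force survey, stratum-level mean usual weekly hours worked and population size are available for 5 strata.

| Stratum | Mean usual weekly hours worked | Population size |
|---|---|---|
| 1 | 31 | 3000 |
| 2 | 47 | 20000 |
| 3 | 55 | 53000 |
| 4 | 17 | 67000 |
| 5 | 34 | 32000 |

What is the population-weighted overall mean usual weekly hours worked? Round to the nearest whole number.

35

Σ Nₕ·x̄ₕ = 31×3000 + 47×20000 + 55×53000 + 17×67000 + 34×32000
  = 6175000
Σ Nₕ = 3000 + 20000 + 53000 + 67000 + 32000 = 175000
Overall mean = 6175000 / 175000 = 35.285714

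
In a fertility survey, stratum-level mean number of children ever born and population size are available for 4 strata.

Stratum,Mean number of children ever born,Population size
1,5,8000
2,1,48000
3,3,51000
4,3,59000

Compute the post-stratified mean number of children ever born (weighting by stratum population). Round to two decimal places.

2.52

Σ Nₕ·x̄ₕ = 5×8000 + 1×48000 + 3×51000 + 3×59000
  = 40000 + 48000 + 153000 + 177000 = 418000
Σ Nₕ = 8000 + 48000 + 51000 + 59000 = 166000
Overall mean = 418000 / 166000 = 2.5180723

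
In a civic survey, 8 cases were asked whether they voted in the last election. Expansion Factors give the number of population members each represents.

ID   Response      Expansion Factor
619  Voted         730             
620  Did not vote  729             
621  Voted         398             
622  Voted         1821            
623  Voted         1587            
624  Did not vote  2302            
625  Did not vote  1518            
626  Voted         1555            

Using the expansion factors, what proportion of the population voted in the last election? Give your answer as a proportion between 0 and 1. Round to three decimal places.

0.572

Sum of weights for 'Voted' = 730 + 398 + 1821 + 1587 + 1555 = 6091
Total weight = 730 + 729 + 398 + 1821 + 1587 + 2302 + 1518 + 1555 = 10640
Weighted proportion = 6091 / 10640 = 0.57246241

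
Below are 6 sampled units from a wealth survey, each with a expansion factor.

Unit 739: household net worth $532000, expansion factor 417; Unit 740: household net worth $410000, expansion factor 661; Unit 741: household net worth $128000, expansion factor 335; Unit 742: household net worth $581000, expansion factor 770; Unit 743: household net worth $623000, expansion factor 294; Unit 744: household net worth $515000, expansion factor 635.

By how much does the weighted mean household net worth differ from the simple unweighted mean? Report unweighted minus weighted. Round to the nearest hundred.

-15000

Unweighted sum = 532000 + 410000 + 128000 + 581000 + 623000 + 515000 = 2789000
Unweighted mean = 2789000 / 6 = 464833.33
Weighted sum = 532000×417 + 410000×661 + 128000×335 + 581000×770 + 623000×294 + 515000×635
  = 1493291000
Sum of weights = 417 + 661 + 335 + 770 + 294 + 635 = 3112
Weighted mean = 1493291000 / 3112 = 479849.29
Difference (unweighted minus weighted) = -15015.96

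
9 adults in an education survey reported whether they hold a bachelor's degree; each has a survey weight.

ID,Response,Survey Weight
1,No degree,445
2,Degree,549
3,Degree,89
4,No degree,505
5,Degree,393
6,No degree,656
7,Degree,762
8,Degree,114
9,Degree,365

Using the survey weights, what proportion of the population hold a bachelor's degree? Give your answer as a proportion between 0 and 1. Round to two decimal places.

0.59

Sum of weights for 'Degree' = 549 + 89 + 393 + 762 + 114 + 365 = 2272
Total weight = 445 + 549 + 89 + 505 + 393 + 656 + 762 + 114 + 365 = 3878
Weighted proportion = 2272 / 3878 = 0.585869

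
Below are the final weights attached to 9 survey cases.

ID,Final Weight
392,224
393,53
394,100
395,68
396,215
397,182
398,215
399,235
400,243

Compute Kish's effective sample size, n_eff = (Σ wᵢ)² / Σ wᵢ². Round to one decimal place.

Σ wᵢ = 1535
Σ wᵢ² = 50176 + 2809 + 10000 + 4624 + 46225 + 33124 + 46225 + 55225 + 59049 = 307457
n_eff = 1535² / 307457 = 2356225 / 307457 = 7.663592

7.7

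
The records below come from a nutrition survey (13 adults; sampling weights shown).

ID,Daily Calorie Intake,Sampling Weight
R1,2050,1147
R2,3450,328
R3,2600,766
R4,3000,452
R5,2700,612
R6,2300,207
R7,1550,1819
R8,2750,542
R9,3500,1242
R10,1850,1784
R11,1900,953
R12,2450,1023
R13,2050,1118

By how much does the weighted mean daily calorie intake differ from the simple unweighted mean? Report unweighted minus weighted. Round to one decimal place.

178.0

Unweighted sum = 32150
Unweighted mean = 32150 / 13 = 2473.0769
Weighted sum = 27525350
Sum of weights = 11993
Weighted mean = 27525350 / 11993 = 2295.118
Difference (unweighted minus weighted) = 177.95894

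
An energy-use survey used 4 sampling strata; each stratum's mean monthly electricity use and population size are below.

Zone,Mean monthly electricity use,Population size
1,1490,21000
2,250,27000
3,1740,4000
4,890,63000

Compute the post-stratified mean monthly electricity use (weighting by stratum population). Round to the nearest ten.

Σ Nₕ·x̄ₕ = 1490×21000 + 250×27000 + 1740×4000 + 890×63000
  = 31290000 + 6750000 + 6960000 + 56070000 = 101070000
Σ Nₕ = 21000 + 27000 + 4000 + 63000 = 115000
Overall mean = 101070000 / 115000 = 878.86957

880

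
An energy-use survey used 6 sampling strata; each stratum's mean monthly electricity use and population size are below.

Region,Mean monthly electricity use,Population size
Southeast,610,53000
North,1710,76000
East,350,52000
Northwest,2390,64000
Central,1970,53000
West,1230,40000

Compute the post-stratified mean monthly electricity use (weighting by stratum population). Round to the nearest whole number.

Σ Nₕ·x̄ₕ = 610×53000 + 1710×76000 + 350×52000 + 2390×64000 + 1970×53000 + 1230×40000
  = 32330000 + 129960000 + 18200000 + 152960000 + 104410000 + 49200000 = 487060000
Σ Nₕ = 53000 + 76000 + 52000 + 64000 + 53000 + 40000 = 338000
Overall mean = 487060000 / 338000 = 1441.0059

1441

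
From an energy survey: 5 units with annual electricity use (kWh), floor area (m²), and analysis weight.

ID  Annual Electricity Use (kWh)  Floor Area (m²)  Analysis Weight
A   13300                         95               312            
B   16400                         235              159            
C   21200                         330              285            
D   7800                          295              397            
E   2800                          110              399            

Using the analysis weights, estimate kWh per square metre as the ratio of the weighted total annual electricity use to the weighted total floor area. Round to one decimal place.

Σ wᵢ·y = 13300×312 + 16400×159 + 21200×285 + 7800×397 + 2800×399
  = 4149600 + 2607600 + 6042000 + 3096600 + 1117200 = 17013000
Σ wᵢ·x = 322060
Ratio = 17013000 / 322060 = 52.82556

52.8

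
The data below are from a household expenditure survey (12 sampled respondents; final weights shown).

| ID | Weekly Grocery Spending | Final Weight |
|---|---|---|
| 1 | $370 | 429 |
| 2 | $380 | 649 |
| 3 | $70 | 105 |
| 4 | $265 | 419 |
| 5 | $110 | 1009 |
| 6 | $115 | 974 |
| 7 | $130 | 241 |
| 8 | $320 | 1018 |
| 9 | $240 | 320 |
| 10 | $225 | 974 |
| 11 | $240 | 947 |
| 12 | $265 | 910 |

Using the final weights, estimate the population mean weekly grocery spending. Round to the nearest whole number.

234

Weighted sum = 370×429 + 380×649 + 70×105 + 265×419 + 110×1009 + 115×974 + 130×241 + 320×1018 + 240×320 + 225×974 + 240×947 + 265×910
  = 1868205
Sum of weights = 429 + 649 + 105 + 419 + 1009 + 974 + 241 + 1018 + 320 + 974 + 947 + 910 = 7995
Weighted mean = 1868205 / 7995 = 233.67167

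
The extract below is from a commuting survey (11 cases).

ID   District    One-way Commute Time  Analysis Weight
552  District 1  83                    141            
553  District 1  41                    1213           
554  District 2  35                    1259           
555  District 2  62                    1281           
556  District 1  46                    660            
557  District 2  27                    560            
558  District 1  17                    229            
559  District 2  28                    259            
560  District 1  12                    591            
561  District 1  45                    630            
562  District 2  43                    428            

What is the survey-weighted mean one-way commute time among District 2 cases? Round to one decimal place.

43.4

District 2 rows: 554, 555, 557, 559, 562
Weighted sum = 35×1259 + 62×1281 + 27×560 + 28×259 + 43×428
  = 44065 + 79422 + 15120 + 7252 + 18404 = 164263
Sum of weights = 3787
Weighted mean = 164263 / 3787 = 43.375495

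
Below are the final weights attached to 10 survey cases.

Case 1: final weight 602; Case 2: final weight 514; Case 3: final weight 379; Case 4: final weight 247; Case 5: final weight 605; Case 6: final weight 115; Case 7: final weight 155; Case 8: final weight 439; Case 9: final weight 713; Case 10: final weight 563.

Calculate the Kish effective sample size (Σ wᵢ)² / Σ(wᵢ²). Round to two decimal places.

8.33

Σ wᵢ = 602 + 514 + 379 + 247 + 605 + 115 + 155 + 439 + 713 + 563 = 4332
Σ wᵢ² = 362404 + 264196 + 143641 + 61009 + 366025 + 13225 + 24025 + 192721 + 508369 + 316969 = 2252584
n_eff = 4332² / 2252584 = 18766224 / 2252584 = 8.3309763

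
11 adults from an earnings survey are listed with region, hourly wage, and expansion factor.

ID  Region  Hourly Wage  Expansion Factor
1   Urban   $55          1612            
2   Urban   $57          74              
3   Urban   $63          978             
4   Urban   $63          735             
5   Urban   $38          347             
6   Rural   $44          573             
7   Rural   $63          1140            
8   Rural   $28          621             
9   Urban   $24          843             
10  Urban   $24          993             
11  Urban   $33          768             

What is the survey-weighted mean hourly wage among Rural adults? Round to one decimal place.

49.0

Rural rows: 6, 7, 8
Weighted sum = 44×573 + 63×1140 + 28×621
  = 25212 + 71820 + 17388 = 114420
Sum of weights = 573 + 1140 + 621 = 2334
Weighted mean = 114420 / 2334 = 49.023136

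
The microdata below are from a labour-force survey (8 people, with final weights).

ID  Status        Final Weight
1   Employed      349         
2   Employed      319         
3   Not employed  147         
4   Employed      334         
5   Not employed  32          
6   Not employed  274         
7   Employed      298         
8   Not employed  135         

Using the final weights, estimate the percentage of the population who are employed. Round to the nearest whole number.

Sum of weights for 'Employed' = 349 + 319 + 334 + 298 = 1300
Total weight = 349 + 319 + 147 + 334 + 32 + 274 + 298 + 135 = 1888
Weighted proportion = 1300 / 1888 = 0.68855932 → 68.855932%

69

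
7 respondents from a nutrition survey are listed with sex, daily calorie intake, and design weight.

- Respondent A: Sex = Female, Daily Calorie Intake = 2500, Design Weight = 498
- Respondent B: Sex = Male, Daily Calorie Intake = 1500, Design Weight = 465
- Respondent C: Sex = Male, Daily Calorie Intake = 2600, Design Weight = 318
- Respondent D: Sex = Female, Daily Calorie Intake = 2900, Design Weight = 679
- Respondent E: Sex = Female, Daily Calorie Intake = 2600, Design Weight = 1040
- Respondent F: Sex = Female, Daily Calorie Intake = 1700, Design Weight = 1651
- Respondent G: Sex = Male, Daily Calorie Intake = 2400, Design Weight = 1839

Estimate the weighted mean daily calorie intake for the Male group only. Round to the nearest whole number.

2265

Male rows: B, C, G
Weighted sum = 1500×465 + 2600×318 + 2400×1839
  = 697500 + 826800 + 4413600 = 5937900
Sum of weights = 465 + 318 + 1839 = 2622
Weighted mean = 5937900 / 2622 = 2264.6453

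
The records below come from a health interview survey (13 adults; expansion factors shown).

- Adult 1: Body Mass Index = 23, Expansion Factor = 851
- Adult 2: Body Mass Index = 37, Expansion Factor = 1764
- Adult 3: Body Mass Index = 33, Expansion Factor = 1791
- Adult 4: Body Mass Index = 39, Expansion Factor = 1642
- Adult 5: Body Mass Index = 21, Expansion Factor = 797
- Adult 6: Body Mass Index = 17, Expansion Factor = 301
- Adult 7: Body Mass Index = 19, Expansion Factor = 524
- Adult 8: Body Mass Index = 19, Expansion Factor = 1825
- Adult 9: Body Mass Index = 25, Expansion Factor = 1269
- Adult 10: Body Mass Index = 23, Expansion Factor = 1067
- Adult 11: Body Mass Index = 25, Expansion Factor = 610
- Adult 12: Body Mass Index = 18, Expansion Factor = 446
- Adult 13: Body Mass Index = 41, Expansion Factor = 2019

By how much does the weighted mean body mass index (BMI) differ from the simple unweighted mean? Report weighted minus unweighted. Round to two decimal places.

3.15

Unweighted sum = 340
Unweighted mean = 340 / 13 = 26.153846
Weighted sum = 436790
Sum of weights = 14906
Weighted mean = 436790 / 14906 = 29.302965
Difference (weighted minus unweighted) = 3.1491191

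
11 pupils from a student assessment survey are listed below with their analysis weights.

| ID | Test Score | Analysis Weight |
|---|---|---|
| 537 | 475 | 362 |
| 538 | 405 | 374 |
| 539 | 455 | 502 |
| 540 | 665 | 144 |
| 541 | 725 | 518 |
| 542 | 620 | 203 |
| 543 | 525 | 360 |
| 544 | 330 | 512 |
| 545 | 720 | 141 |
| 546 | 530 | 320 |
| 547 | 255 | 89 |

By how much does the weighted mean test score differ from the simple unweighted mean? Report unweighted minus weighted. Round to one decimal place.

7.8

Unweighted sum = 475 + 405 + 455 + 665 + 725 + 620 + 525 + 330 + 720 + 530 + 255 = 5705
Unweighted mean = 5705 / 11 = 518.63636
Weighted sum = 475×362 + 405×374 + 455×502 + 665×144 + 725×518 + 620×203 + 525×360 + 330×512 + 720×141 + 530×320 + 255×89
  = 171950 + 151470 + 228410 + 95760 + 375550 + 125860 + 189000 + 168960 + 101520 + 169600 + 22695 = 1800775
Sum of weights = 3525
Weighted mean = 1800775 / 3525 = 510.85816
Difference (unweighted minus weighted) = 7.7782076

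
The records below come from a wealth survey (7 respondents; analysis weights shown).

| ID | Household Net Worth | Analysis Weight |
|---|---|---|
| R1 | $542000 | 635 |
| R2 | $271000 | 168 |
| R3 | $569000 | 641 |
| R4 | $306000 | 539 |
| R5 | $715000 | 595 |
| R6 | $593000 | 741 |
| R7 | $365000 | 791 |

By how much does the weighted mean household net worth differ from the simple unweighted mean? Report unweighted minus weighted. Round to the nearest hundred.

-24200

Unweighted sum = 542000 + 271000 + 569000 + 306000 + 715000 + 593000 + 365000 = 3361000
Unweighted mean = 3361000 / 7 = 480142.86
Weighted sum = 542000×635 + 271000×168 + 569000×641 + 306000×539 + 715000×595 + 593000×741 + 365000×791
  = 344170000 + 45528000 + 364729000 + 164934000 + 425425000 + 439413000 + 288715000 = 2072914000
Sum of weights = 635 + 168 + 641 + 539 + 595 + 741 + 791 = 4110
Weighted mean = 2072914000 / 4110 = 504358.64
Difference (unweighted minus weighted) = -24215.78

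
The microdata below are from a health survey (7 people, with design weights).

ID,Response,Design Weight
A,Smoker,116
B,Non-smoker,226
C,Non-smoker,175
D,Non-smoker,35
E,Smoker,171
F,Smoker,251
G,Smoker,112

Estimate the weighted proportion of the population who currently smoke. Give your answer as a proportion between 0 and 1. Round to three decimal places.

Sum of weights for 'Smoker' = 116 + 171 + 251 + 112 = 650
Total weight = 116 + 226 + 175 + 35 + 171 + 251 + 112 = 1086
Weighted proportion = 650 / 1086 = 0.5985267

0.599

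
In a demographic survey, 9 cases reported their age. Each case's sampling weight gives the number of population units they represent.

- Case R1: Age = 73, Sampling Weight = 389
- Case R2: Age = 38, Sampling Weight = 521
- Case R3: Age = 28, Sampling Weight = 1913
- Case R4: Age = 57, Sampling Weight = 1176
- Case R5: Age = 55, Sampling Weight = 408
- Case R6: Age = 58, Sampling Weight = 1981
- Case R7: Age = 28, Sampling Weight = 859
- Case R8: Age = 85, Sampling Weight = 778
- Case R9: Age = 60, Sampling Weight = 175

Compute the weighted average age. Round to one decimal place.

Weighted sum = 73×389 + 38×521 + 28×1913 + 57×1176 + 55×408 + 58×1981 + 28×859 + 85×778 + 60×175
  = 28397 + 19798 + 53564 + 67032 + 22440 + 114898 + 24052 + 66130 + 10500 = 406811
Sum of weights = 389 + 521 + 1913 + 1176 + 408 + 1981 + 859 + 778 + 175 = 8200
Weighted mean = 406811 / 8200 = 49.611098

49.6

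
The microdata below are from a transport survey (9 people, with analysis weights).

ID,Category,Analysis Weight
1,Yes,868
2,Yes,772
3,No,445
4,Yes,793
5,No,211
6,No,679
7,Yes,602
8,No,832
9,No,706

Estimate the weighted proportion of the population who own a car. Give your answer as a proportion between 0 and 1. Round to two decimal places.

Sum of weights for 'Yes' = 868 + 772 + 793 + 602 = 3035
Total weight = 868 + 772 + 445 + 793 + 211 + 679 + 602 + 832 + 706 = 5908
Weighted proportion = 3035 / 5908 = 0.51371022

0.51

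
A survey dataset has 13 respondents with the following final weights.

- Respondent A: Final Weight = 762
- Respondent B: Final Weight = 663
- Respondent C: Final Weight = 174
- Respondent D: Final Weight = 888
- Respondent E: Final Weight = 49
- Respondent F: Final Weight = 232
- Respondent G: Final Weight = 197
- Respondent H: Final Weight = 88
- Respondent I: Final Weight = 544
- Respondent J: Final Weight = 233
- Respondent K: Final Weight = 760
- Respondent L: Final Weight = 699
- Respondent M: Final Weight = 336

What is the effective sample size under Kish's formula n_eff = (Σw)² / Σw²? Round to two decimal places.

Σ wᵢ = 5625
Σ wᵢ² = 3471133
n_eff = 5625² / 3471133 = 31640625 / 3471133 = 9.1153595

9.12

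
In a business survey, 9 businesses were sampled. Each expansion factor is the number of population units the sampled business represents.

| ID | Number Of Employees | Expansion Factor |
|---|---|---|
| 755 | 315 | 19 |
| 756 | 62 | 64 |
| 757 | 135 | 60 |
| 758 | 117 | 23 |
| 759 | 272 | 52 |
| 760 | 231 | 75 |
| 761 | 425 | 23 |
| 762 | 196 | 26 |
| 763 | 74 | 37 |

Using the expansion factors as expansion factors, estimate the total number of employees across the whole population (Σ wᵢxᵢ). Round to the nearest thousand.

70000

Weighted total = 315×19 + 62×64 + 135×60 + 117×23 + 272×52 + 231×75 + 425×23 + 196×26 + 74×37
  = 5985 + 3968 + 8100 + 2691 + 14144 + 17325 + 9775 + 5096 + 2738 = 69822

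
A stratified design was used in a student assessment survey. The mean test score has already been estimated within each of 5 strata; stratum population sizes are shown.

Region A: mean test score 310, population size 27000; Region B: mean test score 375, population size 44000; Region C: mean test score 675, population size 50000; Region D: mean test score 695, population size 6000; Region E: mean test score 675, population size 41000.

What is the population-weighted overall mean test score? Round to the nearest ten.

540

Σ Nₕ·x̄ₕ = 310×27000 + 375×44000 + 675×50000 + 695×6000 + 675×41000
  = 8370000 + 16500000 + 33750000 + 4170000 + 27675000 = 90465000
Σ Nₕ = 27000 + 44000 + 50000 + 6000 + 41000 = 168000
Overall mean = 90465000 / 168000 = 538.48214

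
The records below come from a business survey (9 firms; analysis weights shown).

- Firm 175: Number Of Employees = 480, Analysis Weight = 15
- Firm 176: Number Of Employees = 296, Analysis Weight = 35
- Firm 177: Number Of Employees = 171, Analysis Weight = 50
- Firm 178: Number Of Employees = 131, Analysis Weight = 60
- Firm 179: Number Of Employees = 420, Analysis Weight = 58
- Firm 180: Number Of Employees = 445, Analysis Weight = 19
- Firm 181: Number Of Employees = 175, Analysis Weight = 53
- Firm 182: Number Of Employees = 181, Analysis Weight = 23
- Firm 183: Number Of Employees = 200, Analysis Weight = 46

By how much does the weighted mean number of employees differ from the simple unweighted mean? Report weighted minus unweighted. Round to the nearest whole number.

Unweighted sum = 480 + 296 + 171 + 131 + 420 + 445 + 175 + 181 + 200 = 2499
Unweighted mean = 2499 / 9 = 277.66667
Weighted sum = 480×15 + 296×35 + 171×50 + 131×60 + 420×58 + 445×19 + 175×53 + 181×23 + 200×46
  = 7200 + 10360 + 8550 + 7860 + 24360 + 8455 + 9275 + 4163 + 9200 = 89423
Sum of weights = 359
Weighted mean = 89423 / 359 = 249.08914
Difference (weighted minus unweighted) = -28.57753

-29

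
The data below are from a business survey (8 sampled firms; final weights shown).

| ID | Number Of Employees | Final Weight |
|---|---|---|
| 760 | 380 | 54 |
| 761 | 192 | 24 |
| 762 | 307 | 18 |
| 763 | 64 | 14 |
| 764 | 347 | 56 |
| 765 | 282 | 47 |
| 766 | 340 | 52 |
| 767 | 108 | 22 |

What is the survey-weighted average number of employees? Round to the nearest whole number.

294

Weighted sum = 380×54 + 192×24 + 307×18 + 64×14 + 347×56 + 282×47 + 340×52 + 108×22
  = 20520 + 4608 + 5526 + 896 + 19432 + 13254 + 17680 + 2376 = 84292
Sum of weights = 54 + 24 + 18 + 14 + 56 + 47 + 52 + 22 = 287
Weighted mean = 84292 / 287 = 293.70035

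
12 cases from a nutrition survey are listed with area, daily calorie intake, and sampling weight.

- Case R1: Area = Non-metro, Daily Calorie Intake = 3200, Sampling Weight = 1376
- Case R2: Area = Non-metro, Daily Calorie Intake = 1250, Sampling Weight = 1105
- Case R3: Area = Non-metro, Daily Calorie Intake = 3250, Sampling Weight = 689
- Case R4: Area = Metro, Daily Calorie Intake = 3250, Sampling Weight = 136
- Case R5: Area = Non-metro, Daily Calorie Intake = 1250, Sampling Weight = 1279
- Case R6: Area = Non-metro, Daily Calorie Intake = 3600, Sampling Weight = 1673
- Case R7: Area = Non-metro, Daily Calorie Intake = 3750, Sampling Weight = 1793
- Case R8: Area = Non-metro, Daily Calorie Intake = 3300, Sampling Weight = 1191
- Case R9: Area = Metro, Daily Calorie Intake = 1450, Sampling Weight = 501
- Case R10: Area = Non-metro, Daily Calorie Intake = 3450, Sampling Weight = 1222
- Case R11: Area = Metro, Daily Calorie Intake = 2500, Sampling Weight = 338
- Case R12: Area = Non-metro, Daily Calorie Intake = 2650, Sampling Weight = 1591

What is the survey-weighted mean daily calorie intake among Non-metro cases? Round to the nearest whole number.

2914

Non-metro rows: R1, R2, R3, R5, R6, R7, R8, R10, R12
Weighted sum = 3200×1376 + 1250×1105 + 3250×689 + 1250×1279 + 3600×1673 + 3750×1793 + 3300×1191 + 3450×1222 + 2650×1591
  = 4403200 + 1381250 + 2239250 + 1598750 + 6022800 + 6723750 + 3930300 + 4215900 + 4216150 = 34731350
Sum of weights = 1376 + 1105 + 689 + 1279 + 1673 + 1793 + 1191 + 1222 + 1591 = 11919
Weighted mean = 34731350 / 11919 = 2913.9483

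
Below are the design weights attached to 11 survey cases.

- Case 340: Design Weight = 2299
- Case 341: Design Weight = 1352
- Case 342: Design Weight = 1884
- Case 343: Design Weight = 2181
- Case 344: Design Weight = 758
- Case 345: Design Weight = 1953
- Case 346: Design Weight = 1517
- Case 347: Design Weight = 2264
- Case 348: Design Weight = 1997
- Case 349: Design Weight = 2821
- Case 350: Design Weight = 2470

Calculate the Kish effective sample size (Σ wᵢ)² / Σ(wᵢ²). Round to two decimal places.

Σ wᵢ = 21496
Σ wᵢ² = 45282230
n_eff = 21496² / 45282230 = 462078016 / 45282230 = 10.204401

10.20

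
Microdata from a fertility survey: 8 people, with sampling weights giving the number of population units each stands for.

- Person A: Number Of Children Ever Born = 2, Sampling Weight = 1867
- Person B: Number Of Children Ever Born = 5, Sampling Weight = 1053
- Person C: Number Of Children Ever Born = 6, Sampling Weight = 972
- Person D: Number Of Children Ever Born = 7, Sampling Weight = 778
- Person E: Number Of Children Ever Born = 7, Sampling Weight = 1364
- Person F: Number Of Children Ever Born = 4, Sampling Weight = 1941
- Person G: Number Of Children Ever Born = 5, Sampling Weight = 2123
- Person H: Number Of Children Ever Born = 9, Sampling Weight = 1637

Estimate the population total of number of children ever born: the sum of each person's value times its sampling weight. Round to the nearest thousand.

63000

Weighted total = 2×1867 + 5×1053 + 6×972 + 7×778 + 7×1364 + 4×1941 + 5×2123 + 9×1637
  = 3734 + 5265 + 5832 + 5446 + 9548 + 7764 + 10615 + 14733 = 62937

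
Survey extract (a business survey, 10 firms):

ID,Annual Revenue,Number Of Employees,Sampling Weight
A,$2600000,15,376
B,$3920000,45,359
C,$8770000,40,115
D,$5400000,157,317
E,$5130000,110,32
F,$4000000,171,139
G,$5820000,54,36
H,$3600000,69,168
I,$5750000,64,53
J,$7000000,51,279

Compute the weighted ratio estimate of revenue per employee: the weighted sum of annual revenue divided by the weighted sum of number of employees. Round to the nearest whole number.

Σ wᵢ·y = 2600000×376 + 3920000×359 + 8770000×115 + 5400000×317 + 5130000×32 + 4000000×139 + 5820000×36 + 3600000×168 + 5750000×53 + 7000000×279
  = 977600000 + 1407280000 + 1008550000 + 1711800000 + 164160000 + 556000000 + 209520000 + 604800000 + 304750000 + 1953000000 = 8897460000
Σ wᵢ·x = 15×376 + 45×359 + 40×115 + 157×317 + 110×32 + 171×139 + 54×36 + 69×168 + 64×53 + 51×279
  = 134610
Ratio = 8897460000 / 134610 = 66098.061

66098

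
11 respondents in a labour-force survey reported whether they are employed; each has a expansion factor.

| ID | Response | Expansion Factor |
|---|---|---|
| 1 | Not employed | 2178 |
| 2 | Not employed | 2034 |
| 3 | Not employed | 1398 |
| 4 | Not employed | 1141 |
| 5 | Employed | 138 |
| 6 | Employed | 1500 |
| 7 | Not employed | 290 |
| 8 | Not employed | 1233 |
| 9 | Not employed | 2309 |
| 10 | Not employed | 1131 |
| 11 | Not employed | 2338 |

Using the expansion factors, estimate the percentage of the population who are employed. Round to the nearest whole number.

Sum of weights for 'Employed' = 138 + 1500 = 1638
Total weight = 15690
Weighted proportion = 1638 / 15690 = 0.10439771 → 10.439771%

10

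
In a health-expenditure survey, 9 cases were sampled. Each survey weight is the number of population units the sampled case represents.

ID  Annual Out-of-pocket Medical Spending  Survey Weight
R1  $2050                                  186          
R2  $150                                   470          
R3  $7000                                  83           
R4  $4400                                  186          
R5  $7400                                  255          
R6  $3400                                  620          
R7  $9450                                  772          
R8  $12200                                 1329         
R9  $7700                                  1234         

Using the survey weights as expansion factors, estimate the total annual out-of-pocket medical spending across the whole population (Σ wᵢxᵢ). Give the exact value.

38857200

Weighted total = 2050×186 + 150×470 + 7000×83 + 4400×186 + 7400×255 + 3400×620 + 9450×772 + 12200×1329 + 7700×1234
  = 38857200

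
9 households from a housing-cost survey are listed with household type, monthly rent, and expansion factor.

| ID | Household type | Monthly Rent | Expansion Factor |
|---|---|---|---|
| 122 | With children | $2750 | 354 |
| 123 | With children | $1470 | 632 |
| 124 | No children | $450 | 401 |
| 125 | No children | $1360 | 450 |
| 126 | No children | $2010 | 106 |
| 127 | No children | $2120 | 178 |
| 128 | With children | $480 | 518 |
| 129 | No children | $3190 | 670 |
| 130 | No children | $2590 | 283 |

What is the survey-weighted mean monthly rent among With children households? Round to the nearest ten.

With children rows: 122, 123, 128
Weighted sum = 2750×354 + 1470×632 + 480×518
  = 973500 + 929040 + 248640 = 2151180
Sum of weights = 354 + 632 + 518 = 1504
Weighted mean = 2151180 / 1504 = 1430.3059

1430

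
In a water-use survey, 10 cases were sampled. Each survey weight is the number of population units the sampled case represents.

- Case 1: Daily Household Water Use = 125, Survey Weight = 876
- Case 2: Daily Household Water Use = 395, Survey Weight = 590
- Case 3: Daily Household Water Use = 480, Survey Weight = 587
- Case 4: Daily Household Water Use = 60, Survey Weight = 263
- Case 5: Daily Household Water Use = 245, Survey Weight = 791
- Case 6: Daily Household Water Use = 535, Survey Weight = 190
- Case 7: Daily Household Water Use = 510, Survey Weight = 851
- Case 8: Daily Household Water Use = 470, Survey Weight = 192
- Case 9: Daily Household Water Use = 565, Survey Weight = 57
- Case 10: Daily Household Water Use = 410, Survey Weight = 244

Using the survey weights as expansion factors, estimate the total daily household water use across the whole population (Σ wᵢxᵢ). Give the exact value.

Weighted total = 125×876 + 395×590 + 480×587 + 60×263 + 245×791 + 535×190 + 510×851 + 470×192 + 565×57 + 410×244
  = 109500 + 233050 + 281760 + 15780 + 193795 + 101650 + 434010 + 90240 + 32205 + 100040 = 1592030

1592030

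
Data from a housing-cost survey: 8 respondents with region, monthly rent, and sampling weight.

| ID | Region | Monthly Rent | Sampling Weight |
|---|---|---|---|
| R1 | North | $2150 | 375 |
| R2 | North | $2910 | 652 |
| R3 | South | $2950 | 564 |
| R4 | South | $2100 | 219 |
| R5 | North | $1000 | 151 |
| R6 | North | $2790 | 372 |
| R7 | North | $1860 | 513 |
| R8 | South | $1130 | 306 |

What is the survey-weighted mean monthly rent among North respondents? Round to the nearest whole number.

2349

North rows: R1, R2, R5, R6, R7
Weighted sum = 4846630
Sum of weights = 375 + 652 + 151 + 372 + 513 = 2063
Weighted mean = 4846630 / 2063 = 2349.3117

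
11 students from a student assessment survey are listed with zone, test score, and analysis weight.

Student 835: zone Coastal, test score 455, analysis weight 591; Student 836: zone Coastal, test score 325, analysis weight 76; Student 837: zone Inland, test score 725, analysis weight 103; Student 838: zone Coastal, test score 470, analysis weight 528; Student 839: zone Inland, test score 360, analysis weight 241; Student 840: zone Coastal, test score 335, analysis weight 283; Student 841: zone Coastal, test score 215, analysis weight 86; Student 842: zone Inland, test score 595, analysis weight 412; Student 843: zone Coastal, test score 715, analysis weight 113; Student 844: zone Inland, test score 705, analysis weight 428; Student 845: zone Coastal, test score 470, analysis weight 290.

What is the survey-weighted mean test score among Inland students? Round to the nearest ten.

Inland rows: 837, 839, 842, 844
Weighted sum = 708315
Sum of weights = 103 + 241 + 412 + 428 = 1184
Weighted mean = 708315 / 1184 = 598.23902

600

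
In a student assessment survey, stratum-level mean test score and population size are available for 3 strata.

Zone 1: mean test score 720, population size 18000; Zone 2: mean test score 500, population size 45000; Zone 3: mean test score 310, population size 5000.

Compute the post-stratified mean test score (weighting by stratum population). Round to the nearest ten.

Σ Nₕ·x̄ₕ = 720×18000 + 500×45000 + 310×5000
  = 37010000
Σ Nₕ = 68000
Overall mean = 37010000 / 68000 = 544.26471

540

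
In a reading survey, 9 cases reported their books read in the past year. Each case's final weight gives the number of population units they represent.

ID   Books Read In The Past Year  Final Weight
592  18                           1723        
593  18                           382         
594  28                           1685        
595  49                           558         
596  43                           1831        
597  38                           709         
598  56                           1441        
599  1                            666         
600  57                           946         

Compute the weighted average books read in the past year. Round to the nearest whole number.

36

Weighted sum = 18×1723 + 18×382 + 28×1685 + 49×558 + 43×1831 + 38×709 + 56×1441 + 1×666 + 57×946
  = 31014 + 6876 + 47180 + 27342 + 78733 + 26942 + 80696 + 666 + 53922 = 353371
Sum of weights = 1723 + 382 + 1685 + 558 + 1831 + 709 + 1441 + 666 + 946 = 9941
Weighted mean = 353371 / 9941 = 35.546826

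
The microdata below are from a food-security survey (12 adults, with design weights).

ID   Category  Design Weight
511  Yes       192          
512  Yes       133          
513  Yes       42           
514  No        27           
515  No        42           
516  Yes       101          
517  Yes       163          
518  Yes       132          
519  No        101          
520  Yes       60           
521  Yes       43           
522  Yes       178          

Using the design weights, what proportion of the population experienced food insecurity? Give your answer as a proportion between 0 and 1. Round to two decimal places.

0.86

Sum of weights for 'Yes' = 192 + 133 + 42 + 101 + 163 + 132 + 60 + 43 + 178 = 1044
Total weight = 192 + 133 + 42 + 27 + 42 + 101 + 163 + 132 + 101 + 60 + 43 + 178 = 1214
Weighted proportion = 1044 / 1214 = 0.85996705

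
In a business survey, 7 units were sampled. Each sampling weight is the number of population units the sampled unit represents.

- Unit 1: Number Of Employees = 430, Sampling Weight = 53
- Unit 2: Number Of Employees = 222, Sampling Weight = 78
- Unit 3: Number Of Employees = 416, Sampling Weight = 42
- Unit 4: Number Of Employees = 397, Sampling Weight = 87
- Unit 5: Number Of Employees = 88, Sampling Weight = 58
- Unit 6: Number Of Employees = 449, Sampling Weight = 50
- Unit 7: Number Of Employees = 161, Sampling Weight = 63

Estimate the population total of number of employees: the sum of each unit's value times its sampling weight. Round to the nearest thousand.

Weighted total = 430×53 + 222×78 + 416×42 + 397×87 + 88×58 + 449×50 + 161×63
  = 22790 + 17316 + 17472 + 34539 + 5104 + 22450 + 10143 = 129814

130000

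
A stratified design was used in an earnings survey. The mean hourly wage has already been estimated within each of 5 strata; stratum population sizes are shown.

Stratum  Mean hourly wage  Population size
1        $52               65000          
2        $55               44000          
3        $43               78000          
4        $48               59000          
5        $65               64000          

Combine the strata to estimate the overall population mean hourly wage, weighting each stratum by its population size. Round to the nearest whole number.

52

Σ Nₕ·x̄ₕ = 52×65000 + 55×44000 + 43×78000 + 48×59000 + 65×64000
  = 3380000 + 2420000 + 3354000 + 2832000 + 4160000 = 16146000
Σ Nₕ = 65000 + 44000 + 78000 + 59000 + 64000 = 310000
Overall mean = 16146000 / 310000 = 52.083871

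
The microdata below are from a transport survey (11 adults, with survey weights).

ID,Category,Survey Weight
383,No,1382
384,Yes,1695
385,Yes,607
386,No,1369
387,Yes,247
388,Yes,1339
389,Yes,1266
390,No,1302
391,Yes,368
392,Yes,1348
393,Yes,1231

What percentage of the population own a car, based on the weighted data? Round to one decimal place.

Sum of weights for 'Yes' = 1695 + 607 + 247 + 1339 + 1266 + 368 + 1348 + 1231 = 8101
Total weight = 12154
Weighted proportion = 8101 / 12154 = 0.66652954 → 66.652954%

66.7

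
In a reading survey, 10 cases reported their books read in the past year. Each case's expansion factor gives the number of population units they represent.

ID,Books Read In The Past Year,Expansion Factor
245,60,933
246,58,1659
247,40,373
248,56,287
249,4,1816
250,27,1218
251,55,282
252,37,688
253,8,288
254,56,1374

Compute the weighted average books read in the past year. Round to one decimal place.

38.5

Weighted sum = 60×933 + 58×1659 + 40×373 + 56×287 + 4×1816 + 27×1218 + 55×282 + 37×688 + 8×288 + 56×1374
  = 343558
Sum of weights = 8918
Weighted mean = 343558 / 8918 = 38.524109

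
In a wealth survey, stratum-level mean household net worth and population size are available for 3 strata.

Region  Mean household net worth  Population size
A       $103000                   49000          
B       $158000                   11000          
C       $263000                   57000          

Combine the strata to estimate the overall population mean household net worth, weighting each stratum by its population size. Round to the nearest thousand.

186000

Σ Nₕ·x̄ₕ = 103000×49000 + 158000×11000 + 263000×57000
  = 5047000000 + 1738000000 + 14991000000 = 21776000000
Σ Nₕ = 49000 + 11000 + 57000 = 117000
Overall mean = 21776000000 / 117000 = 186119.66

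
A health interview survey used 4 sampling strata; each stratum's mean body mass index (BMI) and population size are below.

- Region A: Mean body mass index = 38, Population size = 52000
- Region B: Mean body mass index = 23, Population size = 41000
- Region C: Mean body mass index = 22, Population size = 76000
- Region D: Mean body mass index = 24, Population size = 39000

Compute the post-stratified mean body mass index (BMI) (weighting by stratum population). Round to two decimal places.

26.57

Σ Nₕ·x̄ₕ = 5527000
Σ Nₕ = 52000 + 41000 + 76000 + 39000 = 208000
Overall mean = 5527000 / 208000 = 26.572115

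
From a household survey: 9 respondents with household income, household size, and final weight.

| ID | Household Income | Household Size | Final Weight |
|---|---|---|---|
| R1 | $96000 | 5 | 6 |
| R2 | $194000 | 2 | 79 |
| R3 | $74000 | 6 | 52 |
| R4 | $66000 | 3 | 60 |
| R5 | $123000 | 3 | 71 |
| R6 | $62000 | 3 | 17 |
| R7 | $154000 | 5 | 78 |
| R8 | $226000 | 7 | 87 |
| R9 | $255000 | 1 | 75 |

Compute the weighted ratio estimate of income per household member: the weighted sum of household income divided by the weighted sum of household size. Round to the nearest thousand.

42000

Σ wᵢ·y = 96000×6 + 194000×79 + 74000×52 + 66000×60 + 123000×71 + 62000×17 + 154000×78 + 226000×87 + 255000×75
  = 576000 + 15326000 + 3848000 + 3960000 + 8733000 + 1054000 + 12012000 + 19662000 + 19125000 = 84296000
Σ wᵢ·x = 5×6 + 2×79 + 6×52 + 3×60 + 3×71 + 3×17 + 5×78 + 7×87 + 1×75
  = 2018
Ratio = 84296000 / 2018 = 41772.052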